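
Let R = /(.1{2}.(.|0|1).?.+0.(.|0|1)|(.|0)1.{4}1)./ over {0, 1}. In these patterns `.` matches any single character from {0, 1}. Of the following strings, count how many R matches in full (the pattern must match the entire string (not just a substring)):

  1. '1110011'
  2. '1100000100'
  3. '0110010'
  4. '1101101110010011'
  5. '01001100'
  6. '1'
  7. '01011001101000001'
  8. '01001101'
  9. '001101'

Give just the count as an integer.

0

1 → no match
2 → no match
3 → no match
4 → no match
5 → no match
6 → no match
7 → no match
8 → no match
9 → no match
Total matched: 0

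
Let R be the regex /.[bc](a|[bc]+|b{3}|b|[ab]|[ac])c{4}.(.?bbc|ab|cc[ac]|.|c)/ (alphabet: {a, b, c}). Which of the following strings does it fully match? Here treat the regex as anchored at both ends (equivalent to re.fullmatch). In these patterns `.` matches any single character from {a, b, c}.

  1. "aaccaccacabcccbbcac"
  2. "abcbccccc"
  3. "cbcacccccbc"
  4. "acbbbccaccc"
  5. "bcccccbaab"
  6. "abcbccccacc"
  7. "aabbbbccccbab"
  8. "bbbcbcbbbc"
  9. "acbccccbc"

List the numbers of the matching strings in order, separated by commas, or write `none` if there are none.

9

1 → no match
2. "abcbccccc" → no match
3. "cbcacccccbc" → no match
4. "acbbbccaccc" → no match
5. "bcccccbaab" → no match
6. "abcbccccacc" → no match
7 → no match
8. "bbbcbcbbbc" → no match
9. "acbccccbc" → match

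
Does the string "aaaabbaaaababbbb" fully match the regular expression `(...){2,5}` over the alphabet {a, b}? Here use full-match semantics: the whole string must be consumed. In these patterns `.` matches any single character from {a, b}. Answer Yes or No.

No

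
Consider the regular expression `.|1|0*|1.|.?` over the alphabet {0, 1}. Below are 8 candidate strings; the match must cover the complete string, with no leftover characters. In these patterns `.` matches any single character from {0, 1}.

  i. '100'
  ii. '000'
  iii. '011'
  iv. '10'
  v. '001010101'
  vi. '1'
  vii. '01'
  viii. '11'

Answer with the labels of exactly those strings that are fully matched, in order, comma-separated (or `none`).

ii, iv, vi, viii

i → no match
ii → match
iii → no match
iv → match
v → no match
vi → match
vii → no match
viii → match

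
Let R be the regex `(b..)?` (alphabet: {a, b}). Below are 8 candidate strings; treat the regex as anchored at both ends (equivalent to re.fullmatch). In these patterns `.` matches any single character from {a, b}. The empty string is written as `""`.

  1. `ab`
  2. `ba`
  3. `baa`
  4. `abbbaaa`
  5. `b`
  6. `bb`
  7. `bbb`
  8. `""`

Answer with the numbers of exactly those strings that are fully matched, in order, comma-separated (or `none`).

1 → no match
2 → no match
3 → match
4 → no match
5 → no match
6 → no match
7 → match
8 → match

3, 7, 8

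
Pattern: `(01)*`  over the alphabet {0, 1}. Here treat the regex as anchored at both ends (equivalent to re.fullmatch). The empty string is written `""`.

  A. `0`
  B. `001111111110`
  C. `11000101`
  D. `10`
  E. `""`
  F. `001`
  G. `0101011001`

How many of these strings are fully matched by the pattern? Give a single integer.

1

A → no match
B → no match
C → no match
D → no match
E → match
F → no match
G → no match
Total matched: 1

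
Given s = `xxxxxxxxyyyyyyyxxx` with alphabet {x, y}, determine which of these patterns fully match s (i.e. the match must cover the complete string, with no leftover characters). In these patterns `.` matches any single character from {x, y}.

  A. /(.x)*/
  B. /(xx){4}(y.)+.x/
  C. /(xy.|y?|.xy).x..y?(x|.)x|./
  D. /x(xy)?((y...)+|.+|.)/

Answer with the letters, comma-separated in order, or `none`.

B, D

A → no match
B → match
C → no match
D → match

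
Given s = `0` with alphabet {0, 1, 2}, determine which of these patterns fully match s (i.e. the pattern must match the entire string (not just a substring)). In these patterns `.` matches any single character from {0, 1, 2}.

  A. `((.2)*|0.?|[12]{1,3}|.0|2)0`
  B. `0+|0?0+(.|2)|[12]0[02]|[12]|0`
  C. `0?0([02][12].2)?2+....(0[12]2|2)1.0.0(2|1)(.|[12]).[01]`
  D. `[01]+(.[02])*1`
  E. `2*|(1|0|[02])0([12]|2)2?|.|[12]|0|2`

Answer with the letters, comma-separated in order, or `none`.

A, B, E

A → match
B → match
C → no match
D → no match — must end with `1`
E → match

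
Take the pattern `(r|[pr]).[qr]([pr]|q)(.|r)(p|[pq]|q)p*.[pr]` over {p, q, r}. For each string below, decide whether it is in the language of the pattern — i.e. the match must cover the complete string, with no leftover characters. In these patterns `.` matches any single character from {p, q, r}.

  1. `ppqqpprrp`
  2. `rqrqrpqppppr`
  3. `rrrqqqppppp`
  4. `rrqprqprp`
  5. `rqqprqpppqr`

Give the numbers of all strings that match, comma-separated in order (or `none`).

3, 4, 5

1. `ppqqpprrp` → no match
2. `rqrqrpqppppr` → no match
3. `rrrqqqppppp` → match
4. `rrqprqprp` → match
5. `rqqprqpppqr` → match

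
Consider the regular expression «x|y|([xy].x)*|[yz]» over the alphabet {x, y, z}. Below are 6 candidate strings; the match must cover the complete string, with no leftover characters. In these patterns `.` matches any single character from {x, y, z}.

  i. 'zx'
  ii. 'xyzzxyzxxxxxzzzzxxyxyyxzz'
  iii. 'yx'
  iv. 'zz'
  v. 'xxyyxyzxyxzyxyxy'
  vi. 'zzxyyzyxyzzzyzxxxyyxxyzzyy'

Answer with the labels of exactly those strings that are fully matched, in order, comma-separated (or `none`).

none

i → no match
ii → no match
iii → no match
iv → no match
v → no match
vi → no match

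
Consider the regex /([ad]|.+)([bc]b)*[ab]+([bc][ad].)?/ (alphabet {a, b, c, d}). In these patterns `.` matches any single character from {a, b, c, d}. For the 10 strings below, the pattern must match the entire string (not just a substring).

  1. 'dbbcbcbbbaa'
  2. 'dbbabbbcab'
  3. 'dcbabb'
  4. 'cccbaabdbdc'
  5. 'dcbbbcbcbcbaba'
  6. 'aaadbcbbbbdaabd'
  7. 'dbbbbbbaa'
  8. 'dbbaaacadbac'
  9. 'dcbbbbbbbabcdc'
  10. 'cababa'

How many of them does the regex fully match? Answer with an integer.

1. 'dbbcbcbbbaa' → match
2. 'dbbabbbcab' → match
3. 'dcbabb' → match
4. 'cccbaabdbdc' → no match
5 → match
6 → no match
7. 'dbbbbbbaa' → match
8. 'dbbaaacadbac' → no match
9 → match
10. 'cababa' → match
Total matched: 7

7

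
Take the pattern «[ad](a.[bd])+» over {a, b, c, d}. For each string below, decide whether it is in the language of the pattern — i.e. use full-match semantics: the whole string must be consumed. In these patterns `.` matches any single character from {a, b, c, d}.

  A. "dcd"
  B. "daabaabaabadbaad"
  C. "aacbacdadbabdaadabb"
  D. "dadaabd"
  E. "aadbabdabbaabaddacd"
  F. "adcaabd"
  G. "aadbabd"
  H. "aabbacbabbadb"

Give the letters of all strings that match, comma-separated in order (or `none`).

B, C, E, G, H

A → no match
B → match
C → match
D → no match
E → match
F → no match
G → match
H → match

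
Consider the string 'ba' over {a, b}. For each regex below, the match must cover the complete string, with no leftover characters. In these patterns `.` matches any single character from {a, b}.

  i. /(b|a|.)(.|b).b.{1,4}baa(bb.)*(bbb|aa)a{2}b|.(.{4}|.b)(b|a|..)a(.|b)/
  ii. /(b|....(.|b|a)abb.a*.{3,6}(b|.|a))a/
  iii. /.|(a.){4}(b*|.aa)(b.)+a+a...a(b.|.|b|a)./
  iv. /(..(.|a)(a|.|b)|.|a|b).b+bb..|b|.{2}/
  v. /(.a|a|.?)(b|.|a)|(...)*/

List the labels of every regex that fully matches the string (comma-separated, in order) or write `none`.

ii, iv, v

i → no match
ii → match
iii → no match
iv → match
v → match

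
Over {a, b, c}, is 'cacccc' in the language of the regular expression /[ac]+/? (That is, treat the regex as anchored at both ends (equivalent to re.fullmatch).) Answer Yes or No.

Yes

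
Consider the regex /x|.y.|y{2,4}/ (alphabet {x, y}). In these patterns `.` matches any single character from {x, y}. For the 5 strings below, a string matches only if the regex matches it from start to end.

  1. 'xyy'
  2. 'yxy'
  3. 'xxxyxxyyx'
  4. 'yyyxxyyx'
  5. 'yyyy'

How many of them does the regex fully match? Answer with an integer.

2

1 → match
2 → no match
3 → no match
4 → no match
5 → match
Total matched: 2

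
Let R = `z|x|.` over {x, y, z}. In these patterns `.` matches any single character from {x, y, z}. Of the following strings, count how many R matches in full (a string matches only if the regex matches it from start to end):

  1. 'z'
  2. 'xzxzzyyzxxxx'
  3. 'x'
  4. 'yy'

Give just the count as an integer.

2

1 → match
2 → no match
3 → match
4 → no match
Total matched: 2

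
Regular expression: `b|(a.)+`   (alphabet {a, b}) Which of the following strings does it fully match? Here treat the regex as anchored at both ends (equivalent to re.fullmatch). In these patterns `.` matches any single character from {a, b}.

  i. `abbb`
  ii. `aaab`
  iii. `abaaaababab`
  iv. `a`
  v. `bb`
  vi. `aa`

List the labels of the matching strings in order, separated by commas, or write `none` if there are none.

ii, vi

i → no match
ii → match
iii → no match
iv → no match
v → no match
vi → match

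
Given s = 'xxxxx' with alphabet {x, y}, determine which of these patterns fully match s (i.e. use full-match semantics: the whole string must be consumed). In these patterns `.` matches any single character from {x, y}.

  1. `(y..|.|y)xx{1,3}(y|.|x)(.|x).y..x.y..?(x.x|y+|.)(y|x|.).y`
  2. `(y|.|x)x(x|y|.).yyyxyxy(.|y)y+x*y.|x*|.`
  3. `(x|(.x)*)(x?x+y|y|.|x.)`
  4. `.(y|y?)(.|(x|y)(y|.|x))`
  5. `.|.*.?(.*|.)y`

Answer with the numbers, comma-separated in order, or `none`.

2, 3

1 → no match — must end with 'y'
2 → match
3 → match
4 → no match
5 → no match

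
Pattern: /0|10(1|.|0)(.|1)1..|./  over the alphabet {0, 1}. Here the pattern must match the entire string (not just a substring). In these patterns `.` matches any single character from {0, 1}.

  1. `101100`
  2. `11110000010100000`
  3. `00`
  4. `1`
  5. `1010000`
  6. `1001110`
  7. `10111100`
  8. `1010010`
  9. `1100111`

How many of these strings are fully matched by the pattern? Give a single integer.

2

1 → no match
2 → no match
3 → no match
4 → match
5 → no match
6 → match
7 → no match
8 → no match
9 → no match
Total matched: 2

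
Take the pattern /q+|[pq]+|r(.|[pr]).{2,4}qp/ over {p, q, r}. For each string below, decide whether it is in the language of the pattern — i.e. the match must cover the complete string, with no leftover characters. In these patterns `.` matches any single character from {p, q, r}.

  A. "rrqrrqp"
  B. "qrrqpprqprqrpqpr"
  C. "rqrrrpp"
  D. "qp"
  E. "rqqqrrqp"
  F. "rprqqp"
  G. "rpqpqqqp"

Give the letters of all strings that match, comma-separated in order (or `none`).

A, D, E, F, G

A. "rrqrrqp" → match
B → no match
C. "rqrrrpp" → no match
D. "qp" → match
E. "rqqqrrqp" → match
F. "rprqqp" → match
G. "rpqpqqqp" → match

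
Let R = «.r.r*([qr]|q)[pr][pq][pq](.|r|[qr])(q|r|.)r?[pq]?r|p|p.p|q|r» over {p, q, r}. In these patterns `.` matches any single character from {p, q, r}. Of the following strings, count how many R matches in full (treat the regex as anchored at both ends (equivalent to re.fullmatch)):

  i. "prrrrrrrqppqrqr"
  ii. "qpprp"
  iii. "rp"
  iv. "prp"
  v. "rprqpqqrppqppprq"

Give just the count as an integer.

i → match
ii → no match
iii → no match
iv → match
v → no match
Total matched: 2

2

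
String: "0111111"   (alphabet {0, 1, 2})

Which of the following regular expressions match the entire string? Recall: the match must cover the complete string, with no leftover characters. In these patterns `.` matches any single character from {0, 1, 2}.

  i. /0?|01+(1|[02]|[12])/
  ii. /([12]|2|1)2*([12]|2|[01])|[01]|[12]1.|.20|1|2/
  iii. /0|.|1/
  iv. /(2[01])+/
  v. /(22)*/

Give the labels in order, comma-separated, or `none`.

i → match
ii → no match
iii → no match
iv → no match — must start with "2"
v → no match

i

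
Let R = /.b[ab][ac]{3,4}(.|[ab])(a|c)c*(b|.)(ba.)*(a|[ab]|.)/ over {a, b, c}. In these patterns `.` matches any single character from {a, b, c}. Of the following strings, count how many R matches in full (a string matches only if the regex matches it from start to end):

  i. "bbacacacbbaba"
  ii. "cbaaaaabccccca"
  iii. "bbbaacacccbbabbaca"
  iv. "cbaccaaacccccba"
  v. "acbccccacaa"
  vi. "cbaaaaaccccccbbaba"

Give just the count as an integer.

i → match
ii → match
iii → match
iv → match
v → no match
vi → match
Total matched: 5

5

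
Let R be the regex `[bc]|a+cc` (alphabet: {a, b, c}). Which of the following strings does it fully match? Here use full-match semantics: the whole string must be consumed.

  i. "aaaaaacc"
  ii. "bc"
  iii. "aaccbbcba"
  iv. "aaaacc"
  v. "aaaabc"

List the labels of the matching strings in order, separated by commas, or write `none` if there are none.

i. "aaaaaacc" → match
ii. "bc" → no match
iii. "aaccbbcba" → no match
iv. "aaaacc" → match
v. "aaaabc" → no match

i, iv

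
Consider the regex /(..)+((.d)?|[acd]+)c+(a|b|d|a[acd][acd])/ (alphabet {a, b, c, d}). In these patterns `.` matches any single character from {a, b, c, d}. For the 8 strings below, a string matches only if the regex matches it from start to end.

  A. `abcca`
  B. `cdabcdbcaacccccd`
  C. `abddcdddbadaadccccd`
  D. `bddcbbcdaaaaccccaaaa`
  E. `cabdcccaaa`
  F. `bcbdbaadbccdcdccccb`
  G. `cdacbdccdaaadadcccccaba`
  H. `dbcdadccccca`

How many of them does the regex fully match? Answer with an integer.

6

A → match
B → match
C → match
D → no match
E → match
F → match
G → no match
H → match
Total matched: 6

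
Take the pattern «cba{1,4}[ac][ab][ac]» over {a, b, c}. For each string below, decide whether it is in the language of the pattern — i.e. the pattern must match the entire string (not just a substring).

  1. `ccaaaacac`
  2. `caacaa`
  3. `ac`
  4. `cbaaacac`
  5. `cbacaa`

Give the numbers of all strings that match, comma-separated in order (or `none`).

4, 5

1 → no match — must start with `cba`
2 → no match — must start with `cba`
3 → no match — must start with `cba`
4 → match
5 → match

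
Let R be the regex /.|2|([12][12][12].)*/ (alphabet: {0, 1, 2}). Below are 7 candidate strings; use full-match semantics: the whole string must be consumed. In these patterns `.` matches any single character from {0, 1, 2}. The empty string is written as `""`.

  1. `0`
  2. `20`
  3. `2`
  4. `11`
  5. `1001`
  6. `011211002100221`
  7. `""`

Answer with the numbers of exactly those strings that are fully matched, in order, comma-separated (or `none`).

1, 3, 7

1 → match
2 → no match
3 → match
4 → no match
5 → no match
6 → no match
7 → match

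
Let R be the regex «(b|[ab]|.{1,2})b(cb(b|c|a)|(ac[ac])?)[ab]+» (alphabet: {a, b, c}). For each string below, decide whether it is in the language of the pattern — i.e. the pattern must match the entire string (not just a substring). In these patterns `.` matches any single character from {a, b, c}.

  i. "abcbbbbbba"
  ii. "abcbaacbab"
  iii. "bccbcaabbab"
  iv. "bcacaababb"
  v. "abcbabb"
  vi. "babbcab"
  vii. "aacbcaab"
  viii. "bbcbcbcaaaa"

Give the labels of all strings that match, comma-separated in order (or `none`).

i → match
ii → no match
iii → no match
iv → no match
v → match
vi → no match
vii → no match
viii → no match

i, v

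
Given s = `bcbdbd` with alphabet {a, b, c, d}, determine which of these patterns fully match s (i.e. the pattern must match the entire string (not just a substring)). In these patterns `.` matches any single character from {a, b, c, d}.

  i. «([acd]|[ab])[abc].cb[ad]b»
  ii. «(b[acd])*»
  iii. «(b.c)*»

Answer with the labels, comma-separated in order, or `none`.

i → no match — must end with `b`
ii → match
iii → no match

ii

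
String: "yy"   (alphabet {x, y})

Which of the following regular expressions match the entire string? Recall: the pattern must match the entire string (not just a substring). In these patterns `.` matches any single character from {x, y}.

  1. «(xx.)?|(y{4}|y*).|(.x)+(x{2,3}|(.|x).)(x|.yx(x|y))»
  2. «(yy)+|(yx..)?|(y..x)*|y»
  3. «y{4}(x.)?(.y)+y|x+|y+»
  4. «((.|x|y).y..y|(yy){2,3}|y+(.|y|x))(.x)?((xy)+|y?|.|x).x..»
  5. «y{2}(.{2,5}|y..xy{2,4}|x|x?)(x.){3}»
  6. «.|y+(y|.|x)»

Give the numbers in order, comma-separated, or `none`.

1, 2, 3, 6

1 → match
2 → match
3 → match
4 → no match
5 → no match
6 → match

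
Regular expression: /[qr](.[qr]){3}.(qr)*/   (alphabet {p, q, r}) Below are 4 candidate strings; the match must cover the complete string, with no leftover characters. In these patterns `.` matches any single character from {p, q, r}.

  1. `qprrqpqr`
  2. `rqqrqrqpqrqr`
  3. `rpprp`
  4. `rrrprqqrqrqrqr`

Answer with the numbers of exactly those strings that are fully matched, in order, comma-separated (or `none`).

1, 2, 4

1 → match
2 → match
3 → no match
4 → match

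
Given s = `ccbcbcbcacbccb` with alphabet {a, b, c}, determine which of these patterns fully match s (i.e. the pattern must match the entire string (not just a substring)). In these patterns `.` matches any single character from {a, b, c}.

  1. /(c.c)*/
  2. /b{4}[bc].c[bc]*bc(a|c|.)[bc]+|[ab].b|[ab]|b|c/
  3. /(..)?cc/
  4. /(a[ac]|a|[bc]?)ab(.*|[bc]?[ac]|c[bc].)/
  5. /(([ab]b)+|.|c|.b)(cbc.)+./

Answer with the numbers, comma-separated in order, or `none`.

5

1 → no match
2 → no match
3 → no match — must end with `cc`
4 → no match
5 → match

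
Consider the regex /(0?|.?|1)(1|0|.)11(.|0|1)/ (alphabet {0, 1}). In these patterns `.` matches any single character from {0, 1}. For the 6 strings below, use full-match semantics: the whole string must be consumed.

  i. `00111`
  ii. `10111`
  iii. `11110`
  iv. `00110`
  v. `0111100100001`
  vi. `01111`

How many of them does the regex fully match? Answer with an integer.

i → match
ii → match
iii → match
iv → match
v → no match
vi → match
Total matched: 5

5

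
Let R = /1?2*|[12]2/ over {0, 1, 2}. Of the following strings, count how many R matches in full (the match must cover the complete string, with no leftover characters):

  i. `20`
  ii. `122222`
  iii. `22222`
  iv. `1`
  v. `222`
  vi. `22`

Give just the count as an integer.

i. `20` → no match
ii. `122222` → match
iii. `22222` → match
iv. `1` → match
v. `222` → match
vi. `22` → match
Total matched: 5

5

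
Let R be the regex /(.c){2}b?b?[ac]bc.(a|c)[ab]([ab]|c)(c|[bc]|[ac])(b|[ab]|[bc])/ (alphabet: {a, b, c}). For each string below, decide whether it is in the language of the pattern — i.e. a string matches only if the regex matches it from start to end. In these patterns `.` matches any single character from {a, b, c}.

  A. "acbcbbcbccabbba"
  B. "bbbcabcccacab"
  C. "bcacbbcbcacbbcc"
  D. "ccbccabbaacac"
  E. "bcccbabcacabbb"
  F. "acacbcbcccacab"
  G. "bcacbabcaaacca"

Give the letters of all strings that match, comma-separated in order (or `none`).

A → match
B → no match
C → match
D → no match
E → match
F → match
G → match

A, C, E, F, G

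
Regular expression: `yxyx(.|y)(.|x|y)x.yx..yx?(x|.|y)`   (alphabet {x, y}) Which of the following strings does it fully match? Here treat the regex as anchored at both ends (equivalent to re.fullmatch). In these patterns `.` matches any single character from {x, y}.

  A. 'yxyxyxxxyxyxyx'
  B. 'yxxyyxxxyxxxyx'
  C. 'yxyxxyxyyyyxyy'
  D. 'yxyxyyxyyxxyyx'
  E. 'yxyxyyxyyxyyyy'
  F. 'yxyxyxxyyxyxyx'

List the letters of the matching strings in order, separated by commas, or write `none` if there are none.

A, D, E, F

A → match
B → no match — must start with 'yxyx'
C → no match
D → match
E → match
F → match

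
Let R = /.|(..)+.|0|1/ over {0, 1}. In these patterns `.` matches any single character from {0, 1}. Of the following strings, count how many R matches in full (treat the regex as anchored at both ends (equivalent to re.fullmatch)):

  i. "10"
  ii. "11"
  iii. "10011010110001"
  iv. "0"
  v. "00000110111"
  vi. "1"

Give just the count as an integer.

i → no match
ii → no match
iii → no match
iv → match
v → match
vi → match
Total matched: 3

3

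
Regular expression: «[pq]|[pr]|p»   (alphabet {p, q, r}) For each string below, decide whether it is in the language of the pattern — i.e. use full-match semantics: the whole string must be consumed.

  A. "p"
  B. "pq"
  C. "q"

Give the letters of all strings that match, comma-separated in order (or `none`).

A, C

A → match
B → no match
C → match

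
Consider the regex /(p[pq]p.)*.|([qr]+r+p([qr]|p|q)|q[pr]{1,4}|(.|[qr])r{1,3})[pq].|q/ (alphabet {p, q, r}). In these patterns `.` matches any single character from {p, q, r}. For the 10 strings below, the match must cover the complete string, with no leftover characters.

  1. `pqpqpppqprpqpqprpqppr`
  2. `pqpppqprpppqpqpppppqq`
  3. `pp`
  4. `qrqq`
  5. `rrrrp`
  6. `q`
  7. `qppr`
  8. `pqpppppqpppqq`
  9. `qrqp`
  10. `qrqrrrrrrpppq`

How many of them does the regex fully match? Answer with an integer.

1 → no match
2 → match
3 → no match
4 → match
5 → no match
6 → match
7 → match
8 → match
9 → match
10 → match
Total matched: 7

7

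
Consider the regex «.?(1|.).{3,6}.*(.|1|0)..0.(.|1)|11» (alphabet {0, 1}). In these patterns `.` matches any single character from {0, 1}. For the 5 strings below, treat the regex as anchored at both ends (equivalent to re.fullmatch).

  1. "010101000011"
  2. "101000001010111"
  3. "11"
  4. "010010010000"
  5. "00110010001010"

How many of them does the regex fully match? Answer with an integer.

4

1. "010101000011" → match
2 → no match
3. "11" → match
4. "010010010000" → match
5 → match
Total matched: 4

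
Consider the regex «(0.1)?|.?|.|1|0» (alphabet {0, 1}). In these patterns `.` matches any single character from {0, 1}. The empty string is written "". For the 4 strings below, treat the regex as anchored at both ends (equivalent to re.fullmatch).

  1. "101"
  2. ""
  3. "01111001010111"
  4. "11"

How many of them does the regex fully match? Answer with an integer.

1

1 → no match
2 → match
3 → no match
4 → no match
Total matched: 1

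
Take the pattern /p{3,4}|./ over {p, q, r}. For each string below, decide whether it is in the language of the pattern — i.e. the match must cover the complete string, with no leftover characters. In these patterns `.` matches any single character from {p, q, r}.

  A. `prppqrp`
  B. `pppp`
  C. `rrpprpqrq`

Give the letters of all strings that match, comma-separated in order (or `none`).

B

A → no match
B → match
C → no match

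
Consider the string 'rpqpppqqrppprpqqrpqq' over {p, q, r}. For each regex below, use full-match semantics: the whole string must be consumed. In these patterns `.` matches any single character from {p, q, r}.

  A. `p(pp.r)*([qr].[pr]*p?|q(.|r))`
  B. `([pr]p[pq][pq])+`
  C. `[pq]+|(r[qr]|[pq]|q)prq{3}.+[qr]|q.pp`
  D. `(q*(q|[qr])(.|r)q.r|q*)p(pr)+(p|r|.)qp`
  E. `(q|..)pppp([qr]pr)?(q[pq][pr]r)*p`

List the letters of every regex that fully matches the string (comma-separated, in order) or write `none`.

A → no match — must start with 'p'
B → match
C → no match
D → no match — must end with 'qp'
E → no match — must end with 'p'

B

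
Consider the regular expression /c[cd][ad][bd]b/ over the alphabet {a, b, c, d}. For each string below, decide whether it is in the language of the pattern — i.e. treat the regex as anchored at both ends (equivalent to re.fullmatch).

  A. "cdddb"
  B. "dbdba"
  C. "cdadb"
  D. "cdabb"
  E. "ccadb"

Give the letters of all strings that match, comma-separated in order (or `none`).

A → match
B → no match — must start with "c"
C → match
D → match
E → match

A, C, D, E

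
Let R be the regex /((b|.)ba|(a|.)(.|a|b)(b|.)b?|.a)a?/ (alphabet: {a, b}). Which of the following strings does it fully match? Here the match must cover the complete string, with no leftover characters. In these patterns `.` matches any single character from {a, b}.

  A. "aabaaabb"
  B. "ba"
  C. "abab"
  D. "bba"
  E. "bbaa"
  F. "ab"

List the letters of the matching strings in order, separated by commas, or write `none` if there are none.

B, C, D, E

A → no match
B → match
C → match
D → match
E → match
F → no match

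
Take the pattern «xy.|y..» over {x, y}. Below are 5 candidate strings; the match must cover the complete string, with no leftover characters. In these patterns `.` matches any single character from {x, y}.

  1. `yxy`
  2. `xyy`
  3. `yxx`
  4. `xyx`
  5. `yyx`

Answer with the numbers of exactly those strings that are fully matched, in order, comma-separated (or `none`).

1 → match
2 → match
3 → match
4 → match
5 → match

1, 2, 3, 4, 5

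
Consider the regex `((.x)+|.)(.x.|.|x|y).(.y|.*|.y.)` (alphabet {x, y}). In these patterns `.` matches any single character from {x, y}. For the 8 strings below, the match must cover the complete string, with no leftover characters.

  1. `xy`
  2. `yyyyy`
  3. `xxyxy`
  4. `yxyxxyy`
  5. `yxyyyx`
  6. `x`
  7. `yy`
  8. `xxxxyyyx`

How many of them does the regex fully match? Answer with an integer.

5

1 → no match
2 → match
3 → match
4 → match
5 → match
6 → no match
7 → no match
8 → match
Total matched: 5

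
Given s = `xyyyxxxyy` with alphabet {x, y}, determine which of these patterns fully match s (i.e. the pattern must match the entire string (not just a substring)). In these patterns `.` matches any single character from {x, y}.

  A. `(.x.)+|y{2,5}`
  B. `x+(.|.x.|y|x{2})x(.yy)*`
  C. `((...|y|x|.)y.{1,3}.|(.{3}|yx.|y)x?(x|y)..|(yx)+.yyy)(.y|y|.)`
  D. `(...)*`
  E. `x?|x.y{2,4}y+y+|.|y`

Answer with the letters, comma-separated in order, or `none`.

A → no match
B → no match
C → match
D → match
E → no match

C, D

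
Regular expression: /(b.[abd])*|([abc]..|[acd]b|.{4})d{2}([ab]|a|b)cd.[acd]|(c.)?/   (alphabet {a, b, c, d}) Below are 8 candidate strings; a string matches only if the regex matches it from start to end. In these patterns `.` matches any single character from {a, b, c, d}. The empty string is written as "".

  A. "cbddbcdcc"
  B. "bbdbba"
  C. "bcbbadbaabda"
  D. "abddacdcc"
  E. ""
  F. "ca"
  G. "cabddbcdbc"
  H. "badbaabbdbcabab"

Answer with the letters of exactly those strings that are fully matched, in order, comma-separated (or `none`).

A, B, C, D, E, F, G, H

A. "cbddbcdcc" → match
B. "bbdbba" → match
C. "bcbbadbaabda" → match
D. "abddacdcc" → match
E. "" → match
F. "ca" → match
G. "cabddbcdbc" → match
H → match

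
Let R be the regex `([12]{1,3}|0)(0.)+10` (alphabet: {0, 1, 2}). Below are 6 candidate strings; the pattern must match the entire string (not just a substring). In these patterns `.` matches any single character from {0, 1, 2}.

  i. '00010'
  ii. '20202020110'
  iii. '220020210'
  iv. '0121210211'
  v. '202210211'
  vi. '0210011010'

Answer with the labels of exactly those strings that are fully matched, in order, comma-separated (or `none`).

i, ii

i. '00010' → match
ii. '20202020110' → match
iii. '220020210' → no match
iv. '0121210211' → no match — must end with '10'
v. '202210211' → no match — must end with '10'
vi. '0210011010' → no match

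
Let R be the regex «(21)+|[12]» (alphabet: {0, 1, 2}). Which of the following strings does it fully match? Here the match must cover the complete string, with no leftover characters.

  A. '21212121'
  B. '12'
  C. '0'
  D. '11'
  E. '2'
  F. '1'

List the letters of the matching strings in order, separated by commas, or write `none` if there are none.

A, E, F

A → match
B → no match
C → no match
D → no match
E → match
F → match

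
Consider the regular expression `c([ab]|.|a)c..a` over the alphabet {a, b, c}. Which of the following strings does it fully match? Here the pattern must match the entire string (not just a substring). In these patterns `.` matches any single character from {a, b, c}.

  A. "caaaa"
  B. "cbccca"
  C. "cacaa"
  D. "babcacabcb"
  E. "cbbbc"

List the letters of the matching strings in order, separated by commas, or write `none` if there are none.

A → no match
B → match
C → no match
D → no match — must start with "c"
E → no match — must end with "a"

B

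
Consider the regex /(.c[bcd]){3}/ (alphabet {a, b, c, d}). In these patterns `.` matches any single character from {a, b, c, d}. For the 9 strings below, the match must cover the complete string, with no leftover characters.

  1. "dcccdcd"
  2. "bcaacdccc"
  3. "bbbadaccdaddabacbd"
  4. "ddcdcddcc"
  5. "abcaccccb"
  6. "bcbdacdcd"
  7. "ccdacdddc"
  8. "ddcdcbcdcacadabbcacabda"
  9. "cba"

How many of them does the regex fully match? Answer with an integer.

0

1 → no match
2 → no match
3 → no match
4 → no match
5 → no match
6 → no match
7 → no match
8 → no match
9 → no match
Total matched: 0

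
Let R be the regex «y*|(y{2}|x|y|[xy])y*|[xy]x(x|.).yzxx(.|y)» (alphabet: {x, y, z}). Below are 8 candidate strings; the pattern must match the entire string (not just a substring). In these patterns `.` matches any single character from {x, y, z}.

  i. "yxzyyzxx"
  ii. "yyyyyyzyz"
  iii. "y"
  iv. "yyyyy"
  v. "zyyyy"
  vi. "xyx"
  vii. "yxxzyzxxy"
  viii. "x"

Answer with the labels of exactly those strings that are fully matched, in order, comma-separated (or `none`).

iii, iv, vii, viii

i → no match
ii → no match
iii → match
iv → match
v → no match
vi → no match
vii → match
viii → match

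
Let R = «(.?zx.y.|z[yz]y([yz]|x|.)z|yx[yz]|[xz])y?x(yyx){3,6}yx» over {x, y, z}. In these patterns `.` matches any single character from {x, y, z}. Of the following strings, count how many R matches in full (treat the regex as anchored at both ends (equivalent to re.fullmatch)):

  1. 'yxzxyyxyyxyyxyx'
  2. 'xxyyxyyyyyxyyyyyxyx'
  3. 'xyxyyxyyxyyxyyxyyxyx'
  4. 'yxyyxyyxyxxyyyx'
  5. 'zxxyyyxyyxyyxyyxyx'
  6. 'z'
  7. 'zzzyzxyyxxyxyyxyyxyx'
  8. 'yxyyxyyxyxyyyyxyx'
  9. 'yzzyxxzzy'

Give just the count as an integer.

3

1 → match
2 → no match
3 → match
4 → no match — must end with 'yyxyx'
5 → match
6 → no match — must end with 'yyxyx'
7 → no match
8 → no match
9 → no match — must end with 'yyxyx'
Total matched: 3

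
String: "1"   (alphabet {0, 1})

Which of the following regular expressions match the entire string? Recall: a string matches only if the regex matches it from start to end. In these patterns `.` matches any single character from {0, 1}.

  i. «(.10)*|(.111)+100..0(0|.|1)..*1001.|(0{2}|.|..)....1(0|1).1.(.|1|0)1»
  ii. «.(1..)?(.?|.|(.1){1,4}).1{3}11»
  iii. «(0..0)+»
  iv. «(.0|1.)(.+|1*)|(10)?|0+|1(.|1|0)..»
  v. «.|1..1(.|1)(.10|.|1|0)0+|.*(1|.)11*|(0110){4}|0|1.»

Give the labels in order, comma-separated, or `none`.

i → no match
ii → no match — must end with "111"
iii → no match — must start with "0"
iv → no match
v → match

v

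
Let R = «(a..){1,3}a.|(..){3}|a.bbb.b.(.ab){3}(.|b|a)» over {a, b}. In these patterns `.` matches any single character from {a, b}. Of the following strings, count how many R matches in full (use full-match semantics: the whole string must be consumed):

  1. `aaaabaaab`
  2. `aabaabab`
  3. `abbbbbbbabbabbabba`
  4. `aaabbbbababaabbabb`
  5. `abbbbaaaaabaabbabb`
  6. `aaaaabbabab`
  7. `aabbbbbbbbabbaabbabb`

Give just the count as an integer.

1

1 → no match
2 → match
3 → no match
4 → no match
5 → no match
6 → no match
7 → no match
Total matched: 1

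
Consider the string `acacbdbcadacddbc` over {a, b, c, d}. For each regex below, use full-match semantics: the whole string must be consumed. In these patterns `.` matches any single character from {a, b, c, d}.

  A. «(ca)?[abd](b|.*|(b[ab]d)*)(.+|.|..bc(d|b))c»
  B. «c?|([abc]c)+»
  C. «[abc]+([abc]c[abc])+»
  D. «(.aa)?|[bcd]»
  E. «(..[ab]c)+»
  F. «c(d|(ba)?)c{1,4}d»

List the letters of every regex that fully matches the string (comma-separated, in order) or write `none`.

A → match
B → no match
C → no match
D → no match
E → match
F → no match — must start with `c`

A, E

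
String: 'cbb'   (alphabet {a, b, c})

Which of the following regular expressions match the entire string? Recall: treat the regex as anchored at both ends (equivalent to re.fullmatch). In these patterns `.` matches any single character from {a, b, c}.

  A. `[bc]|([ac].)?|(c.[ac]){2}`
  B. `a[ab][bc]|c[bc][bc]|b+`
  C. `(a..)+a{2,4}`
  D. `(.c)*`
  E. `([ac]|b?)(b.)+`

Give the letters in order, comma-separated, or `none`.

A → no match
B → match
C → no match — must start with 'a'
D → no match
E → match

B, E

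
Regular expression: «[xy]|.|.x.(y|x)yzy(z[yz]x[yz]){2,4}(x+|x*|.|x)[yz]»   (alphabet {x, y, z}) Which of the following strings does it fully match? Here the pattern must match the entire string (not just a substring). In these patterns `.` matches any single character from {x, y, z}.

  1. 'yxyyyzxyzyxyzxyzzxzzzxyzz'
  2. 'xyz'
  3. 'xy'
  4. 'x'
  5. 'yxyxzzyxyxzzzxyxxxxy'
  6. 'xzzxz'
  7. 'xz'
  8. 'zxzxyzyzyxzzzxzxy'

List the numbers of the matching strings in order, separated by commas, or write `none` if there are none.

4, 8

1 → no match
2 → no match
3 → no match
4 → match
5 → no match
6 → no match
7 → no match
8 → match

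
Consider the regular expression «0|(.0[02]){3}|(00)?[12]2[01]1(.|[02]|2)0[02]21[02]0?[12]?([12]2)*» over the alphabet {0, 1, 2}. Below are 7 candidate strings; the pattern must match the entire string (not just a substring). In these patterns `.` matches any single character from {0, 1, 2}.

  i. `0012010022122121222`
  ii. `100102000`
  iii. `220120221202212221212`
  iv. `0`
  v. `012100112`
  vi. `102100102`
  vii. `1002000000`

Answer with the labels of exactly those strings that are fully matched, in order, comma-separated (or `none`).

i → match
ii → match
iii → match
iv → match
v → no match
vi → match
vii → no match

i, ii, iii, iv, vi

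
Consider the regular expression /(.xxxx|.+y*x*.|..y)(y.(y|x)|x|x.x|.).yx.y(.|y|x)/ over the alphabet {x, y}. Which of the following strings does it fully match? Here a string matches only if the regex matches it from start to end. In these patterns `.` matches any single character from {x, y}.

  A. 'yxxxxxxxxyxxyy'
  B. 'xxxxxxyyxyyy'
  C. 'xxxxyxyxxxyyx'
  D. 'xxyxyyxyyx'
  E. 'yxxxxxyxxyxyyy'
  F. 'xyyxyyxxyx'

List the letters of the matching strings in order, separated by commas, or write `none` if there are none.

A → match
B → match
C → no match
D → match
E → match
F → match

A, B, D, E, F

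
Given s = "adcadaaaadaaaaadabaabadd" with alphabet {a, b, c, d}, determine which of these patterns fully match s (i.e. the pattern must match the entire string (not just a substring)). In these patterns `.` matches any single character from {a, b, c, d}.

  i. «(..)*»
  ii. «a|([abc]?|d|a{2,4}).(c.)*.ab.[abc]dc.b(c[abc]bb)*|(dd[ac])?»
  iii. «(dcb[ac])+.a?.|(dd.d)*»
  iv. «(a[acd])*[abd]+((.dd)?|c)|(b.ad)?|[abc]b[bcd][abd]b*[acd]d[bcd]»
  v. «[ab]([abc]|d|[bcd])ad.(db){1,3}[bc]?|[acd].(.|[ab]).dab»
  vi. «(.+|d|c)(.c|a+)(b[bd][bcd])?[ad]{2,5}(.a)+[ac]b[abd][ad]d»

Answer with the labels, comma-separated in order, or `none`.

i → match
ii → no match
iii → no match
iv → no match
v → no match
vi → match

i, vi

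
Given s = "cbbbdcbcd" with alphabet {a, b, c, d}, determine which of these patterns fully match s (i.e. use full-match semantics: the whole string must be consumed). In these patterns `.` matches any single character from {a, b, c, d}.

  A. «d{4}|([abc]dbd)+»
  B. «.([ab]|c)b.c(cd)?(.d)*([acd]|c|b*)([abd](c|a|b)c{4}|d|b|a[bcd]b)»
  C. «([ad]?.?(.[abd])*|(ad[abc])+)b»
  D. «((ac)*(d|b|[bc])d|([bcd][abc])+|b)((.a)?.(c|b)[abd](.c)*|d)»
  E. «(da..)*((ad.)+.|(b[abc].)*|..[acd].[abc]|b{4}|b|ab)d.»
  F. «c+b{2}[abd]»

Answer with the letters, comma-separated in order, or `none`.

D

A → no match
B → no match
C → no match — must end with "b"
D → match
E → no match
F → no match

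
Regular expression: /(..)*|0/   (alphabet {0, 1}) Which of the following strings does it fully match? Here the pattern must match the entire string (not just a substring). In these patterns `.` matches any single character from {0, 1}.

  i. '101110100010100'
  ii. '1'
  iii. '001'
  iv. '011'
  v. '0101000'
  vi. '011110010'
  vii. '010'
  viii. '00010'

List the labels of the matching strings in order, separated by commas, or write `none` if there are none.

i → no match
ii. '1' → no match
iii. '001' → no match
iv. '011' → no match
v. '0101000' → no match
vi. '011110010' → no match
vii. '010' → no match
viii. '00010' → no match

none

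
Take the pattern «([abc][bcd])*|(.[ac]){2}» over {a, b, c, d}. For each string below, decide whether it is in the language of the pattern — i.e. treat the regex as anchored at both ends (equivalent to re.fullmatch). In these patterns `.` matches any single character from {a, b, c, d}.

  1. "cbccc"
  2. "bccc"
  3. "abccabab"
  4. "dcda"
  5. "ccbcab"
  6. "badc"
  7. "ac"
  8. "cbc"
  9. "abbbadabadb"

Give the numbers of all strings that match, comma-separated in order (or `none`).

1 → no match
2 → match
3 → match
4 → match
5 → match
6 → match
7 → match
8 → no match
9 → no match

2, 3, 4, 5, 6, 7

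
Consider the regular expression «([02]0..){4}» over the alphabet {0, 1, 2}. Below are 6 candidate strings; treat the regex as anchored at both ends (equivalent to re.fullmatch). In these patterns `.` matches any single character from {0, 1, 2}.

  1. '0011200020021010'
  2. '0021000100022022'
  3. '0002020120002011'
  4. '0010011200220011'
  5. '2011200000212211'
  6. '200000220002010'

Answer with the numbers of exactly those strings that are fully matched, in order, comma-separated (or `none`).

2

1 → no match
2 → match
3 → no match
4 → no match
5 → no match
6 → no match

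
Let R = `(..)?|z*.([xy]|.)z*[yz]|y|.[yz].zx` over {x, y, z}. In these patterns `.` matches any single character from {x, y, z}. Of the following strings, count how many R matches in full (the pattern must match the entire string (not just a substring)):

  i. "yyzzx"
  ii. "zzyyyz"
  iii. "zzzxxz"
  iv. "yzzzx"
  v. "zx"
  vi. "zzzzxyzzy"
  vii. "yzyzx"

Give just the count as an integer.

i → match
ii → no match
iii → match
iv → match
v → match
vi → match
vii → match
Total matched: 6

6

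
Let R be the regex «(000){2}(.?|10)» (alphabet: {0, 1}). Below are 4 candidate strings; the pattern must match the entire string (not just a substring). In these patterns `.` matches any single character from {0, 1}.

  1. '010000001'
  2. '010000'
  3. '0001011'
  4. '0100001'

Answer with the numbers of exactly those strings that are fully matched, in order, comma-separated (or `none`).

none

1. '010000001' → no match — must start with '000'
2. '010000' → no match — must start with '000'
3. '0001011' → no match
4. '0100001' → no match — must start with '000'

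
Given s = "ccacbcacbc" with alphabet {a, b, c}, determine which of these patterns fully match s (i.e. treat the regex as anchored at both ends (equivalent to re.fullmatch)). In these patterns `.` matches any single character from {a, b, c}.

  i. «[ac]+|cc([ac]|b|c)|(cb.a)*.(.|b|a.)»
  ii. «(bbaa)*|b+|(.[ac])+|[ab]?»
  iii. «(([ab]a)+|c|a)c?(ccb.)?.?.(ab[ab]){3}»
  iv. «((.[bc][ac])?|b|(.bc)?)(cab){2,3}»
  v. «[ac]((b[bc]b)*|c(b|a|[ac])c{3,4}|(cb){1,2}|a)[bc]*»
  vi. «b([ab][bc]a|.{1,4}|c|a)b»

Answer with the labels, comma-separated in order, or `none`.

i → no match
ii → match
iii → no match
iv → no match — must end with "cab"
v → no match
vi → no match — must start with "b"

ii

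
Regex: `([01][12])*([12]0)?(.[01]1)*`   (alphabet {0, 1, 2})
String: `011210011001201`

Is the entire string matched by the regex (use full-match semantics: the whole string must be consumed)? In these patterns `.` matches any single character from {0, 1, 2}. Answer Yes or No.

Yes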